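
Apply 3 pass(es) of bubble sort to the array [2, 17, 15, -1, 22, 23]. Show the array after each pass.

After pass 1: [2, 15, -1, 17, 22, 23] (2 swaps)
After pass 2: [2, -1, 15, 17, 22, 23] (1 swaps)
After pass 3: [-1, 2, 15, 17, 22, 23] (1 swaps)
Total swaps: 4


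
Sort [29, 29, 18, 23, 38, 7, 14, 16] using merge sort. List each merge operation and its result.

Divide and conquer:
  Merge [29] + [29] -> [29, 29]
  Merge [18] + [23] -> [18, 23]
  Merge [29, 29] + [18, 23] -> [18, 23, 29, 29]
  Merge [38] + [7] -> [7, 38]
  Merge [14] + [16] -> [14, 16]
  Merge [7, 38] + [14, 16] -> [7, 14, 16, 38]
  Merge [18, 23, 29, 29] + [7, 14, 16, 38] -> [7, 14, 16, 18, 23, 29, 29, 38]


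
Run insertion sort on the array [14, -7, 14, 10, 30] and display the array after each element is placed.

First element 14 is already 'sorted'
Insert -7: shifted 1 elements -> [-7, 14, 14, 10, 30]
Insert 14: shifted 0 elements -> [-7, 14, 14, 10, 30]
Insert 10: shifted 2 elements -> [-7, 10, 14, 14, 30]
Insert 30: shifted 0 elements -> [-7, 10, 14, 14, 30]


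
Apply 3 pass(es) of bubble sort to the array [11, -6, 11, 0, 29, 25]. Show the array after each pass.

After pass 1: [-6, 11, 0, 11, 25, 29] (3 swaps)
After pass 2: [-6, 0, 11, 11, 25, 29] (1 swaps)
After pass 3: [-6, 0, 11, 11, 25, 29] (0 swaps)
Total swaps: 4


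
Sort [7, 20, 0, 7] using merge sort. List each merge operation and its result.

Divide and conquer:
  Merge [7] + [20] -> [7, 20]
  Merge [0] + [7] -> [0, 7]
  Merge [7, 20] + [0, 7] -> [0, 7, 7, 20]


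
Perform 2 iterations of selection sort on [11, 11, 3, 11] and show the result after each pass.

Pass 1: Select minimum 3 at index 2, swap -> [3, 11, 11, 11]
Pass 2: Select minimum 11 at index 1, swap -> [3, 11, 11, 11]


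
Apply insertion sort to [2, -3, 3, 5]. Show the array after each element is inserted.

First element 2 is already 'sorted'
Insert -3: shifted 1 elements -> [-3, 2, 3, 5]
Insert 3: shifted 0 elements -> [-3, 2, 3, 5]
Insert 5: shifted 0 elements -> [-3, 2, 3, 5]


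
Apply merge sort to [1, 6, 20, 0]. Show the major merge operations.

Divide and conquer:
  Merge [1] + [6] -> [1, 6]
  Merge [20] + [0] -> [0, 20]
  Merge [1, 6] + [0, 20] -> [0, 1, 6, 20]


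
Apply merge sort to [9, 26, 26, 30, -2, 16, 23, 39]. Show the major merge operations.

Divide and conquer:
  Merge [9] + [26] -> [9, 26]
  Merge [26] + [30] -> [26, 30]
  Merge [9, 26] + [26, 30] -> [9, 26, 26, 30]
  Merge [-2] + [16] -> [-2, 16]
  Merge [23] + [39] -> [23, 39]
  Merge [-2, 16] + [23, 39] -> [-2, 16, 23, 39]
  Merge [9, 26, 26, 30] + [-2, 16, 23, 39] -> [-2, 9, 16, 23, 26, 26, 30, 39]


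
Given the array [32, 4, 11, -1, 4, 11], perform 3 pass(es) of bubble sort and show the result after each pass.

After pass 1: [4, 11, -1, 4, 11, 32] (5 swaps)
After pass 2: [4, -1, 4, 11, 11, 32] (2 swaps)
After pass 3: [-1, 4, 4, 11, 11, 32] (1 swaps)
Total swaps: 8


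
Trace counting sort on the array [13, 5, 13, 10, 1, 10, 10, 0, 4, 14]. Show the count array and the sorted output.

Count array: [1, 1, 0, 0, 1, 1, 0, 0, 0, 0, 3, 0, 0, 2, 1]
(count[i] = number of elements equal to i)
Cumulative count: [1, 2, 2, 2, 3, 4, 4, 4, 4, 4, 7, 7, 7, 9, 10]
Sorted: [0, 1, 4, 5, 10, 10, 10, 13, 13, 14]


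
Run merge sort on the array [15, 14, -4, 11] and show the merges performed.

Divide and conquer:
  Merge [15] + [14] -> [14, 15]
  Merge [-4] + [11] -> [-4, 11]
  Merge [14, 15] + [-4, 11] -> [-4, 11, 14, 15]


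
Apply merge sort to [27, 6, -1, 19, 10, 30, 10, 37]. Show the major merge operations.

Divide and conquer:
  Merge [27] + [6] -> [6, 27]
  Merge [-1] + [19] -> [-1, 19]
  Merge [6, 27] + [-1, 19] -> [-1, 6, 19, 27]
  Merge [10] + [30] -> [10, 30]
  Merge [10] + [37] -> [10, 37]
  Merge [10, 30] + [10, 37] -> [10, 10, 30, 37]
  Merge [-1, 6, 19, 27] + [10, 10, 30, 37] -> [-1, 6, 10, 10, 19, 27, 30, 37]


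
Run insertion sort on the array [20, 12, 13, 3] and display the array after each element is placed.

First element 20 is already 'sorted'
Insert 12: shifted 1 elements -> [12, 20, 13, 3]
Insert 13: shifted 1 elements -> [12, 13, 20, 3]
Insert 3: shifted 3 elements -> [3, 12, 13, 20]


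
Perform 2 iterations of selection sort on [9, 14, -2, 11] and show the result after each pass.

Pass 1: Select minimum -2 at index 2, swap -> [-2, 14, 9, 11]
Pass 2: Select minimum 9 at index 2, swap -> [-2, 9, 14, 11]


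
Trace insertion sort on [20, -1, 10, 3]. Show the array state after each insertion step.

First element 20 is already 'sorted'
Insert -1: shifted 1 elements -> [-1, 20, 10, 3]
Insert 10: shifted 1 elements -> [-1, 10, 20, 3]
Insert 3: shifted 2 elements -> [-1, 3, 10, 20]


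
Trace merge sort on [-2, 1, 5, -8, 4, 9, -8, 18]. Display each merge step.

Divide and conquer:
  Merge [-2] + [1] -> [-2, 1]
  Merge [5] + [-8] -> [-8, 5]
  Merge [-2, 1] + [-8, 5] -> [-8, -2, 1, 5]
  Merge [4] + [9] -> [4, 9]
  Merge [-8] + [18] -> [-8, 18]
  Merge [4, 9] + [-8, 18] -> [-8, 4, 9, 18]
  Merge [-8, -2, 1, 5] + [-8, 4, 9, 18] -> [-8, -8, -2, 1, 4, 5, 9, 18]


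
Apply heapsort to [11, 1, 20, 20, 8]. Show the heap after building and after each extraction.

Build heap: [20, 11, 20, 1, 8]
Extract 20: [20, 11, 8, 1, 20]
Extract 20: [11, 1, 8, 20, 20]
Extract 11: [8, 1, 11, 20, 20]
Extract 8: [1, 8, 11, 20, 20]


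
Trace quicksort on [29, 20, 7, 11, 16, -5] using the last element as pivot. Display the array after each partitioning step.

Partition 1: pivot=-5 at index 0 -> [-5, 20, 7, 11, 16, 29]
Partition 2: pivot=29 at index 5 -> [-5, 20, 7, 11, 16, 29]
Partition 3: pivot=16 at index 3 -> [-5, 7, 11, 16, 20, 29]
Partition 4: pivot=11 at index 2 -> [-5, 7, 11, 16, 20, 29]


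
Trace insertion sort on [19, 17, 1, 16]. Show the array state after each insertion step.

First element 19 is already 'sorted'
Insert 17: shifted 1 elements -> [17, 19, 1, 16]
Insert 1: shifted 2 elements -> [1, 17, 19, 16]
Insert 16: shifted 2 elements -> [1, 16, 17, 19]


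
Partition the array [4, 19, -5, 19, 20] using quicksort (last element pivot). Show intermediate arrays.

Partition 1: pivot=20 at index 4 -> [4, 19, -5, 19, 20]
Partition 2: pivot=19 at index 3 -> [4, 19, -5, 19, 20]
Partition 3: pivot=-5 at index 0 -> [-5, 19, 4, 19, 20]
Partition 4: pivot=4 at index 1 -> [-5, 4, 19, 19, 20]


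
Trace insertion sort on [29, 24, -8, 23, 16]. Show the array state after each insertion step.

First element 29 is already 'sorted'
Insert 24: shifted 1 elements -> [24, 29, -8, 23, 16]
Insert -8: shifted 2 elements -> [-8, 24, 29, 23, 16]
Insert 23: shifted 2 elements -> [-8, 23, 24, 29, 16]
Insert 16: shifted 3 elements -> [-8, 16, 23, 24, 29]


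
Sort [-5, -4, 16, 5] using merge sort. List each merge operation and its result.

Divide and conquer:
  Merge [-5] + [-4] -> [-5, -4]
  Merge [16] + [5] -> [5, 16]
  Merge [-5, -4] + [5, 16] -> [-5, -4, 5, 16]


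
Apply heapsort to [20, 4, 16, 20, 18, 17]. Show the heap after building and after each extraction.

Build heap: [20, 20, 17, 4, 18, 16]
Extract 20: [20, 18, 17, 4, 16, 20]
Extract 20: [18, 16, 17, 4, 20, 20]
Extract 18: [17, 16, 4, 18, 20, 20]
Extract 17: [16, 4, 17, 18, 20, 20]
Extract 16: [4, 16, 17, 18, 20, 20]


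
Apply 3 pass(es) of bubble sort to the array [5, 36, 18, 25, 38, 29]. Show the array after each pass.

After pass 1: [5, 18, 25, 36, 29, 38] (3 swaps)
After pass 2: [5, 18, 25, 29, 36, 38] (1 swaps)
After pass 3: [5, 18, 25, 29, 36, 38] (0 swaps)
Total swaps: 4


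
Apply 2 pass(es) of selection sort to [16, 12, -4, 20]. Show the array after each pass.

Pass 1: Select minimum -4 at index 2, swap -> [-4, 12, 16, 20]
Pass 2: Select minimum 12 at index 1, swap -> [-4, 12, 16, 20]


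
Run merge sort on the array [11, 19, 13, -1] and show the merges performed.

Divide and conquer:
  Merge [11] + [19] -> [11, 19]
  Merge [13] + [-1] -> [-1, 13]
  Merge [11, 19] + [-1, 13] -> [-1, 11, 13, 19]


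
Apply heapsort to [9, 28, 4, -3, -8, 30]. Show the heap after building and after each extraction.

Build heap: [30, 28, 9, -3, -8, 4]
Extract 30: [28, 4, 9, -3, -8, 30]
Extract 28: [9, 4, -8, -3, 28, 30]
Extract 9: [4, -3, -8, 9, 28, 30]
Extract 4: [-3, -8, 4, 9, 28, 30]
Extract -3: [-8, -3, 4, 9, 28, 30]


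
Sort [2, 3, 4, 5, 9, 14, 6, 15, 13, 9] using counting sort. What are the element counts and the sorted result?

Count array: [0, 0, 1, 1, 1, 1, 1, 0, 0, 2, 0, 0, 0, 1, 1, 1]
(count[i] = number of elements equal to i)
Cumulative count: [0, 0, 1, 2, 3, 4, 5, 5, 5, 7, 7, 7, 7, 8, 9, 10]
Sorted: [2, 3, 4, 5, 6, 9, 9, 13, 14, 15]


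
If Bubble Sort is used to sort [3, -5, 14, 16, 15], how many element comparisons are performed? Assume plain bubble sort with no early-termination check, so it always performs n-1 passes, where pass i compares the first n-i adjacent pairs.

Pass 1: compare adjacent pairs (0,1)..(3,4) = 4 comparison(s), 2 swap(s) -> [-5, 3, 14, 15, 16]
Pass 2: compare adjacent pairs (0,1)..(2,3) = 3 comparison(s), 0 swap(s) -> [-5, 3, 14, 15, 16]
Pass 3: compare adjacent pairs (0,1)..(1,2) = 2 comparison(s), 0 swap(s) -> [-5, 3, 14, 15, 16]
Pass 4: compare adjacent pairs (0,1)..(0,1) = 1 comparison(s), 0 swap(s) -> [-5, 3, 14, 15, 16]
Total comparisons: 4 + 3 + 2 + 1 = 10


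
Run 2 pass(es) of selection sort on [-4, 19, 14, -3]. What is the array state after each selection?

Pass 1: Select minimum -4 at index 0, swap -> [-4, 19, 14, -3]
Pass 2: Select minimum -3 at index 3, swap -> [-4, -3, 14, 19]


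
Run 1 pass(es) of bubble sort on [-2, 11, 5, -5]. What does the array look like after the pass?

After pass 1: [-2, 5, -5, 11] (2 swaps)
Total swaps: 2


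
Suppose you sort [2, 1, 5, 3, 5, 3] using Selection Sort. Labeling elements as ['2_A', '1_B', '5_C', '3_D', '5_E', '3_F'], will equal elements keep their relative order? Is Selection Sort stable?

Trace Selection Sort on the labeled array (the key is the number; the letter only tracks identity):
  Pass 1: minimum of unsorted part is 1_B at index 1; swap it with 2_A at index 0 -> [1_B, 2_A, 5_C, 3_D, 5_E, 3_F]
  Pass 2: minimum 2_A is already at index 1; no swap -> [1_B, 2_A, 5_C, 3_D, 5_E, 3_F]
  Pass 3: minimum of unsorted part is 3_D at index 3; swap it with 5_C at index 2 -> [1_B, 2_A, 3_D, 5_C, 5_E, 3_F]
  Pass 4: minimum of unsorted part is 3_F at index 5; swap it with 5_C at index 3 -> [1_B, 2_A, 3_D, 3_F, 5_E, 5_C]
  Pass 5: minimum 5_E is already at index 4; no swap -> [1_B, 2_A, 3_D, 3_F, 5_E, 5_C]
Final order: [1_B, 2_A, 3_D, 3_F, 5_E, 5_C]
Equal keys:
  value 3: originally 3_D, 3_F; after sorting 3_D, 3_F -> order preserved
  value 5: originally 5_C, 5_E; after sorting 5_E, 5_C -> order changed
Equal keys were reordered, so Selection Sort is not stable: the long-range swap that moves the minimum into place can carry an element past an equal key. (One such input is enough; an unstable sort may happen to preserve order on other inputs, but it gives no guarantee.)
Answer: Not stable


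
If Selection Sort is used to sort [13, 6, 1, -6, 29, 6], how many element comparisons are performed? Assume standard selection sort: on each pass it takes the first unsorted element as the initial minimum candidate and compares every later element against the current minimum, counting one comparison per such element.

Pass 1: scan indices 1..5 for the minimum = 5 comparison(s); min is -6, place at index 0 -> [-6, 6, 1, 13, 29, 6]
Pass 2: scan indices 2..5 for the minimum = 4 comparison(s); min is 1, place at index 1 -> [-6, 1, 6, 13, 29, 6]
Pass 3: scan indices 3..5 for the minimum = 3 comparison(s); min is 6, place at index 2 -> [-6, 1, 6, 13, 29, 6]
Pass 4: scan indices 4..5 for the minimum = 2 comparison(s); min is 6, place at index 3 -> [-6, 1, 6, 6, 29, 13]
Pass 5: scan indices 5..5 for the minimum = 1 comparison(s); min is 13, place at index 4 -> [-6, 1, 6, 6, 13, 29]
Selection sort always scans the whole unsorted suffix, so the count is (n-1) + (n-2) + ... + 1 = n(n-1)/2 = 6*5/2 = 15 regardless of the input order.
Total comparisons: 5 + 4 + 3 + 2 + 1 = 15


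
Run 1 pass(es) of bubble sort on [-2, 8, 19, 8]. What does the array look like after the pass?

After pass 1: [-2, 8, 8, 19] (1 swaps)
Total swaps: 1


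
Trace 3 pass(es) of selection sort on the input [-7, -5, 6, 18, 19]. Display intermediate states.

Pass 1: Select minimum -7 at index 0, swap -> [-7, -5, 6, 18, 19]
Pass 2: Select minimum -5 at index 1, swap -> [-7, -5, 6, 18, 19]
Pass 3: Select minimum 6 at index 2, swap -> [-7, -5, 6, 18, 19]


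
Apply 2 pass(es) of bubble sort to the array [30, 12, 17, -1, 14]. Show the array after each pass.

After pass 1: [12, 17, -1, 14, 30] (4 swaps)
After pass 2: [12, -1, 14, 17, 30] (2 swaps)
Total swaps: 6


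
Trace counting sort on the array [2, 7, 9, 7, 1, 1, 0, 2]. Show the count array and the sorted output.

Count array: [1, 2, 2, 0, 0, 0, 0, 2, 0, 1]
(count[i] = number of elements equal to i)
Cumulative count: [1, 3, 5, 5, 5, 5, 5, 7, 7, 8]
Sorted: [0, 1, 1, 2, 2, 7, 7, 9]


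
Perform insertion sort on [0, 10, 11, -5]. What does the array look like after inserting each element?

First element 0 is already 'sorted'
Insert 10: shifted 0 elements -> [0, 10, 11, -5]
Insert 11: shifted 0 elements -> [0, 10, 11, -5]
Insert -5: shifted 3 elements -> [-5, 0, 10, 11]


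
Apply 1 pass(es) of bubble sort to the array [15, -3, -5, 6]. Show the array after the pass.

After pass 1: [-3, -5, 6, 15] (3 swaps)
Total swaps: 3


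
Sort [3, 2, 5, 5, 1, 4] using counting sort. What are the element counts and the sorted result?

Count array: [0, 1, 1, 1, 1, 2]
(count[i] = number of elements equal to i)
Cumulative count: [0, 1, 2, 3, 4, 6]
Sorted: [1, 2, 3, 4, 5, 5]


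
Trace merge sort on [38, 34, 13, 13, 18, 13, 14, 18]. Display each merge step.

Divide and conquer:
  Merge [38] + [34] -> [34, 38]
  Merge [13] + [13] -> [13, 13]
  Merge [34, 38] + [13, 13] -> [13, 13, 34, 38]
  Merge [18] + [13] -> [13, 18]
  Merge [14] + [18] -> [14, 18]
  Merge [13, 18] + [14, 18] -> [13, 14, 18, 18]
  Merge [13, 13, 34, 38] + [13, 14, 18, 18] -> [13, 13, 13, 14, 18, 18, 34, 38]


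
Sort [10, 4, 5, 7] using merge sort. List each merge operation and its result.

Divide and conquer:
  Merge [10] + [4] -> [4, 10]
  Merge [5] + [7] -> [5, 7]
  Merge [4, 10] + [5, 7] -> [4, 5, 7, 10]


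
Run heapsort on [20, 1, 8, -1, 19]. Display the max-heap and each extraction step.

Build heap: [20, 19, 8, -1, 1]
Extract 20: [19, 1, 8, -1, 20]
Extract 19: [8, 1, -1, 19, 20]
Extract 8: [1, -1, 8, 19, 20]
Extract 1: [-1, 1, 8, 19, 20]


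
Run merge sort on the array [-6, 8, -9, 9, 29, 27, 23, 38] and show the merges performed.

Divide and conquer:
  Merge [-6] + [8] -> [-6, 8]
  Merge [-9] + [9] -> [-9, 9]
  Merge [-6, 8] + [-9, 9] -> [-9, -6, 8, 9]
  Merge [29] + [27] -> [27, 29]
  Merge [23] + [38] -> [23, 38]
  Merge [27, 29] + [23, 38] -> [23, 27, 29, 38]
  Merge [-9, -6, 8, 9] + [23, 27, 29, 38] -> [-9, -6, 8, 9, 23, 27, 29, 38]


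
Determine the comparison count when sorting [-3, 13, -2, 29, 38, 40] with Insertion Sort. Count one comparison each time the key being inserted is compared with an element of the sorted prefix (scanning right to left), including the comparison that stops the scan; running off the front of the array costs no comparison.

Insert 13: -3 <= 13 (stop) = 1 comparison(s) -> [-3, 13, -2, 29, 38, 40]
Insert -2: 13 > -2 (shift), -3 <= -2 (stop) = 2 comparison(s) -> [-3, -2, 13, 29, 38, 40]
Insert 29: 13 <= 29 (stop) = 1 comparison(s) -> [-3, -2, 13, 29, 38, 40]
Insert 38: 29 <= 38 (stop) = 1 comparison(s) -> [-3, -2, 13, 29, 38, 40]
Insert 40: 38 <= 40 (stop) = 1 comparison(s) -> [-3, -2, 13, 29, 38, 40]
Total comparisons: 1 + 2 + 1 + 1 + 1 = 6


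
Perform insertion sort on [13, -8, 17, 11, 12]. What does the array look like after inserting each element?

First element 13 is already 'sorted'
Insert -8: shifted 1 elements -> [-8, 13, 17, 11, 12]
Insert 17: shifted 0 elements -> [-8, 13, 17, 11, 12]
Insert 11: shifted 2 elements -> [-8, 11, 13, 17, 12]
Insert 12: shifted 2 elements -> [-8, 11, 12, 13, 17]


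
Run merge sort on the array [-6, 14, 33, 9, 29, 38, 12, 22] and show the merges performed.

Divide and conquer:
  Merge [-6] + [14] -> [-6, 14]
  Merge [33] + [9] -> [9, 33]
  Merge [-6, 14] + [9, 33] -> [-6, 9, 14, 33]
  Merge [29] + [38] -> [29, 38]
  Merge [12] + [22] -> [12, 22]
  Merge [29, 38] + [12, 22] -> [12, 22, 29, 38]
  Merge [-6, 9, 14, 33] + [12, 22, 29, 38] -> [-6, 9, 12, 14, 22, 29, 33, 38]


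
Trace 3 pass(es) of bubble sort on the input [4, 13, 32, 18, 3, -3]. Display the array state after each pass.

After pass 1: [4, 13, 18, 3, -3, 32] (3 swaps)
After pass 2: [4, 13, 3, -3, 18, 32] (2 swaps)
After pass 3: [4, 3, -3, 13, 18, 32] (2 swaps)
Total swaps: 7


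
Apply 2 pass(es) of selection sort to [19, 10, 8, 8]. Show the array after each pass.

Pass 1: Select minimum 8 at index 2, swap -> [8, 10, 19, 8]
Pass 2: Select minimum 8 at index 3, swap -> [8, 8, 19, 10]


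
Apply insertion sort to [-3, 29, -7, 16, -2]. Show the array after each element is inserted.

First element -3 is already 'sorted'
Insert 29: shifted 0 elements -> [-3, 29, -7, 16, -2]
Insert -7: shifted 2 elements -> [-7, -3, 29, 16, -2]
Insert 16: shifted 1 elements -> [-7, -3, 16, 29, -2]
Insert -2: shifted 2 elements -> [-7, -3, -2, 16, 29]


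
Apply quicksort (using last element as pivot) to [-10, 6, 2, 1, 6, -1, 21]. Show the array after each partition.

Partition 1: pivot=21 at index 6 -> [-10, 6, 2, 1, 6, -1, 21]
Partition 2: pivot=-1 at index 1 -> [-10, -1, 2, 1, 6, 6, 21]
Partition 3: pivot=6 at index 5 -> [-10, -1, 2, 1, 6, 6, 21]
Partition 4: pivot=6 at index 4 -> [-10, -1, 2, 1, 6, 6, 21]
Partition 5: pivot=1 at index 2 -> [-10, -1, 1, 2, 6, 6, 21]


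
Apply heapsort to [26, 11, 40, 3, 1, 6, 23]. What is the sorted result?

Build heap: [40, 11, 26, 3, 1, 6, 23]
Extract 40: [26, 11, 23, 3, 1, 6, 40]
Extract 26: [23, 11, 6, 3, 1, 26, 40]
Extract 23: [11, 3, 6, 1, 23, 26, 40]
Extract 11: [6, 3, 1, 11, 23, 26, 40]
Extract 6: [3, 1, 6, 11, 23, 26, 40]
Extract 3: [1, 3, 6, 11, 23, 26, 40]


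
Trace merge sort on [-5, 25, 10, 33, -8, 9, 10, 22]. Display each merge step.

Divide and conquer:
  Merge [-5] + [25] -> [-5, 25]
  Merge [10] + [33] -> [10, 33]
  Merge [-5, 25] + [10, 33] -> [-5, 10, 25, 33]
  Merge [-8] + [9] -> [-8, 9]
  Merge [10] + [22] -> [10, 22]
  Merge [-8, 9] + [10, 22] -> [-8, 9, 10, 22]
  Merge [-5, 10, 25, 33] + [-8, 9, 10, 22] -> [-8, -5, 9, 10, 10, 22, 25, 33]


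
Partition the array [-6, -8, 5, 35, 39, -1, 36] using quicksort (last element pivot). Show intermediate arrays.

Partition 1: pivot=36 at index 5 -> [-6, -8, 5, 35, -1, 36, 39]
Partition 2: pivot=-1 at index 2 -> [-6, -8, -1, 35, 5, 36, 39]
Partition 3: pivot=-8 at index 0 -> [-8, -6, -1, 35, 5, 36, 39]
Partition 4: pivot=5 at index 3 -> [-8, -6, -1, 5, 35, 36, 39]


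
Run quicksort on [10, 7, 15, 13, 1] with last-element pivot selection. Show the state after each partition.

Partition 1: pivot=1 at index 0 -> [1, 7, 15, 13, 10]
Partition 2: pivot=10 at index 2 -> [1, 7, 10, 13, 15]
Partition 3: pivot=15 at index 4 -> [1, 7, 10, 13, 15]


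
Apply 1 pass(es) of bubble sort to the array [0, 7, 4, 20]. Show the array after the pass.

After pass 1: [0, 4, 7, 20] (1 swaps)
Total swaps: 1


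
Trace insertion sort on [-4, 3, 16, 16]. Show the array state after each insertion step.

First element -4 is already 'sorted'
Insert 3: shifted 0 elements -> [-4, 3, 16, 16]
Insert 16: shifted 0 elements -> [-4, 3, 16, 16]
Insert 16: shifted 0 elements -> [-4, 3, 16, 16]


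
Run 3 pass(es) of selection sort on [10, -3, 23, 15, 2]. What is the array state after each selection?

Pass 1: Select minimum -3 at index 1, swap -> [-3, 10, 23, 15, 2]
Pass 2: Select minimum 2 at index 4, swap -> [-3, 2, 23, 15, 10]
Pass 3: Select minimum 10 at index 4, swap -> [-3, 2, 10, 15, 23]


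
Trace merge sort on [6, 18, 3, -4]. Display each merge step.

Divide and conquer:
  Merge [6] + [18] -> [6, 18]
  Merge [3] + [-4] -> [-4, 3]
  Merge [6, 18] + [-4, 3] -> [-4, 3, 6, 18]


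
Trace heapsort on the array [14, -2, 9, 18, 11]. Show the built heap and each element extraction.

Build heap: [18, 14, 9, -2, 11]
Extract 18: [14, 11, 9, -2, 18]
Extract 14: [11, -2, 9, 14, 18]
Extract 11: [9, -2, 11, 14, 18]
Extract 9: [-2, 9, 11, 14, 18]


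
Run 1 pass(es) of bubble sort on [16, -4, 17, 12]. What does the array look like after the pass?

After pass 1: [-4, 16, 12, 17] (2 swaps)
Total swaps: 2


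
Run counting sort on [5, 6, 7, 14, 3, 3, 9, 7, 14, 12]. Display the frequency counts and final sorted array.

Count array: [0, 0, 0, 2, 0, 1, 1, 2, 0, 1, 0, 0, 1, 0, 2]
(count[i] = number of elements equal to i)
Cumulative count: [0, 0, 0, 2, 2, 3, 4, 6, 6, 7, 7, 7, 8, 8, 10]
Sorted: [3, 3, 5, 6, 7, 7, 9, 12, 14, 14]


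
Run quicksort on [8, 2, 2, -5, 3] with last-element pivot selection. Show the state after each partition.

Partition 1: pivot=3 at index 3 -> [2, 2, -5, 3, 8]
Partition 2: pivot=-5 at index 0 -> [-5, 2, 2, 3, 8]
Partition 3: pivot=2 at index 2 -> [-5, 2, 2, 3, 8]


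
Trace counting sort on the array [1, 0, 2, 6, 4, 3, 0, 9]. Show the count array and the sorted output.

Count array: [2, 1, 1, 1, 1, 0, 1, 0, 0, 1]
(count[i] = number of elements equal to i)
Cumulative count: [2, 3, 4, 5, 6, 6, 7, 7, 7, 8]
Sorted: [0, 0, 1, 2, 3, 4, 6, 9]


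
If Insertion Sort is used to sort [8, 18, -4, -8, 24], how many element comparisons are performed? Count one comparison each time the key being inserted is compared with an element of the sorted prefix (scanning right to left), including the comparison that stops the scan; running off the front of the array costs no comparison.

Insert 18: 8 <= 18 (stop) = 1 comparison(s) -> [8, 18, -4, -8, 24]
Insert -4: 18 > -4 (shift), 8 > -4 (shift), reached front = 2 comparison(s) -> [-4, 8, 18, -8, 24]
Insert -8: 18 > -8 (shift), 8 > -8 (shift), -4 > -8 (shift), reached front = 3 comparison(s) -> [-8, -4, 8, 18, 24]
Insert 24: 18 <= 24 (stop) = 1 comparison(s) -> [-8, -4, 8, 18, 24]
Total comparisons: 1 + 2 + 3 + 1 = 7


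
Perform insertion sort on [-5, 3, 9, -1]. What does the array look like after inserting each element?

First element -5 is already 'sorted'
Insert 3: shifted 0 elements -> [-5, 3, 9, -1]
Insert 9: shifted 0 elements -> [-5, 3, 9, -1]
Insert -1: shifted 2 elements -> [-5, -1, 3, 9]


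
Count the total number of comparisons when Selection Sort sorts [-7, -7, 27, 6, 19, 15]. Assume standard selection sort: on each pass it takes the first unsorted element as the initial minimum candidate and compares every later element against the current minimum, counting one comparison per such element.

Pass 1: scan indices 1..5 for the minimum = 5 comparison(s); min is -7, place at index 0 -> [-7, -7, 27, 6, 19, 15]
Pass 2: scan indices 2..5 for the minimum = 4 comparison(s); min is -7, place at index 1 -> [-7, -7, 27, 6, 19, 15]
Pass 3: scan indices 3..5 for the minimum = 3 comparison(s); min is 6, place at index 2 -> [-7, -7, 6, 27, 19, 15]
Pass 4: scan indices 4..5 for the minimum = 2 comparison(s); min is 15, place at index 3 -> [-7, -7, 6, 15, 19, 27]
Pass 5: scan indices 5..5 for the minimum = 1 comparison(s); min is 19, place at index 4 -> [-7, -7, 6, 15, 19, 27]
Selection sort always scans the whole unsorted suffix, so the count is (n-1) + (n-2) + ... + 1 = n(n-1)/2 = 6*5/2 = 15 regardless of the input order.
Total comparisons: 5 + 4 + 3 + 2 + 1 = 15


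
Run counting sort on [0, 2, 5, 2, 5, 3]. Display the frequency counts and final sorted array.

Count array: [1, 0, 2, 1, 0, 2]
(count[i] = number of elements equal to i)
Cumulative count: [1, 1, 3, 4, 4, 6]
Sorted: [0, 2, 2, 3, 5, 5]


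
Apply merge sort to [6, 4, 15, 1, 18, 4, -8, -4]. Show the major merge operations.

Divide and conquer:
  Merge [6] + [4] -> [4, 6]
  Merge [15] + [1] -> [1, 15]
  Merge [4, 6] + [1, 15] -> [1, 4, 6, 15]
  Merge [18] + [4] -> [4, 18]
  Merge [-8] + [-4] -> [-8, -4]
  Merge [4, 18] + [-8, -4] -> [-8, -4, 4, 18]
  Merge [1, 4, 6, 15] + [-8, -4, 4, 18] -> [-8, -4, 1, 4, 4, 6, 15, 18]


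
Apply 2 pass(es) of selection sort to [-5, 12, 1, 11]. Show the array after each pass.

Pass 1: Select minimum -5 at index 0, swap -> [-5, 12, 1, 11]
Pass 2: Select minimum 1 at index 2, swap -> [-5, 1, 12, 11]


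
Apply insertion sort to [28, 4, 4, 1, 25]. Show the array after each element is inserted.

First element 28 is already 'sorted'
Insert 4: shifted 1 elements -> [4, 28, 4, 1, 25]
Insert 4: shifted 1 elements -> [4, 4, 28, 1, 25]
Insert 1: shifted 3 elements -> [1, 4, 4, 28, 25]
Insert 25: shifted 1 elements -> [1, 4, 4, 25, 28]


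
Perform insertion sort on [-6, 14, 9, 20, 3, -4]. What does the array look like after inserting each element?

First element -6 is already 'sorted'
Insert 14: shifted 0 elements -> [-6, 14, 9, 20, 3, -4]
Insert 9: shifted 1 elements -> [-6, 9, 14, 20, 3, -4]
Insert 20: shifted 0 elements -> [-6, 9, 14, 20, 3, -4]
Insert 3: shifted 3 elements -> [-6, 3, 9, 14, 20, -4]
Insert -4: shifted 4 elements -> [-6, -4, 3, 9, 14, 20]


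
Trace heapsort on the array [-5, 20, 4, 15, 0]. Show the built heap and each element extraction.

Build heap: [20, 15, 4, -5, 0]
Extract 20: [15, 0, 4, -5, 20]
Extract 15: [4, 0, -5, 15, 20]
Extract 4: [0, -5, 4, 15, 20]
Extract 0: [-5, 0, 4, 15, 20]


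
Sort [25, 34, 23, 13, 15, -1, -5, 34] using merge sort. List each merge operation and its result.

Divide and conquer:
  Merge [25] + [34] -> [25, 34]
  Merge [23] + [13] -> [13, 23]
  Merge [25, 34] + [13, 23] -> [13, 23, 25, 34]
  Merge [15] + [-1] -> [-1, 15]
  Merge [-5] + [34] -> [-5, 34]
  Merge [-1, 15] + [-5, 34] -> [-5, -1, 15, 34]
  Merge [13, 23, 25, 34] + [-5, -1, 15, 34] -> [-5, -1, 13, 15, 23, 25, 34, 34]


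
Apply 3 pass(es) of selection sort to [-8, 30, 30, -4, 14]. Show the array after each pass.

Pass 1: Select minimum -8 at index 0, swap -> [-8, 30, 30, -4, 14]
Pass 2: Select minimum -4 at index 3, swap -> [-8, -4, 30, 30, 14]
Pass 3: Select minimum 14 at index 4, swap -> [-8, -4, 14, 30, 30]


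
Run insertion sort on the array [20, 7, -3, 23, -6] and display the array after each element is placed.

First element 20 is already 'sorted'
Insert 7: shifted 1 elements -> [7, 20, -3, 23, -6]
Insert -3: shifted 2 elements -> [-3, 7, 20, 23, -6]
Insert 23: shifted 0 elements -> [-3, 7, 20, 23, -6]
Insert -6: shifted 4 elements -> [-6, -3, 7, 20, 23]


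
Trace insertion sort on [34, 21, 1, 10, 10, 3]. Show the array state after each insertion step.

First element 34 is already 'sorted'
Insert 21: shifted 1 elements -> [21, 34, 1, 10, 10, 3]
Insert 1: shifted 2 elements -> [1, 21, 34, 10, 10, 3]
Insert 10: shifted 2 elements -> [1, 10, 21, 34, 10, 3]
Insert 10: shifted 2 elements -> [1, 10, 10, 21, 34, 3]
Insert 3: shifted 4 elements -> [1, 3, 10, 10, 21, 34]


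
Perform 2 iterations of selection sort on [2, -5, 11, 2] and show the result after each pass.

Pass 1: Select minimum -5 at index 1, swap -> [-5, 2, 11, 2]
Pass 2: Select minimum 2 at index 1, swap -> [-5, 2, 11, 2]


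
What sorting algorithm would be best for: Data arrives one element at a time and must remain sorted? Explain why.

Best choice: Insertion sort
Reason: Insertion sort naturally handles online/streaming input by inserting each new element into sorted position


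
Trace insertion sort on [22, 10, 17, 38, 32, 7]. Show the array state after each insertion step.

First element 22 is already 'sorted'
Insert 10: shifted 1 elements -> [10, 22, 17, 38, 32, 7]
Insert 17: shifted 1 elements -> [10, 17, 22, 38, 32, 7]
Insert 38: shifted 0 elements -> [10, 17, 22, 38, 32, 7]
Insert 32: shifted 1 elements -> [10, 17, 22, 32, 38, 7]
Insert 7: shifted 5 elements -> [7, 10, 17, 22, 32, 38]


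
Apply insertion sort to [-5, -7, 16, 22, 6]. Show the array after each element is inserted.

First element -5 is already 'sorted'
Insert -7: shifted 1 elements -> [-7, -5, 16, 22, 6]
Insert 16: shifted 0 elements -> [-7, -5, 16, 22, 6]
Insert 22: shifted 0 elements -> [-7, -5, 16, 22, 6]
Insert 6: shifted 2 elements -> [-7, -5, 6, 16, 22]


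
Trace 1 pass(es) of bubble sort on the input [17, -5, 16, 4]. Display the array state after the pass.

After pass 1: [-5, 16, 4, 17] (3 swaps)
Total swaps: 3


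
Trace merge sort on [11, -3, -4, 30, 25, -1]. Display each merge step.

Divide and conquer:
  Merge [-3] + [-4] -> [-4, -3]
  Merge [11] + [-4, -3] -> [-4, -3, 11]
  Merge [25] + [-1] -> [-1, 25]
  Merge [30] + [-1, 25] -> [-1, 25, 30]
  Merge [-4, -3, 11] + [-1, 25, 30] -> [-4, -3, -1, 11, 25, 30]


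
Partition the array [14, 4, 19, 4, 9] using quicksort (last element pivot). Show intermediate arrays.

Partition 1: pivot=9 at index 2 -> [4, 4, 9, 14, 19]
Partition 2: pivot=4 at index 1 -> [4, 4, 9, 14, 19]
Partition 3: pivot=19 at index 4 -> [4, 4, 9, 14, 19]


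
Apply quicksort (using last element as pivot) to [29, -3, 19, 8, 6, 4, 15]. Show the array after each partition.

Partition 1: pivot=15 at index 4 -> [-3, 8, 6, 4, 15, 29, 19]
Partition 2: pivot=4 at index 1 -> [-3, 4, 6, 8, 15, 29, 19]
Partition 3: pivot=8 at index 3 -> [-3, 4, 6, 8, 15, 29, 19]
Partition 4: pivot=19 at index 5 -> [-3, 4, 6, 8, 15, 19, 29]


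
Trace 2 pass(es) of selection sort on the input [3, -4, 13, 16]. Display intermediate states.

Pass 1: Select minimum -4 at index 1, swap -> [-4, 3, 13, 16]
Pass 2: Select minimum 3 at index 1, swap -> [-4, 3, 13, 16]


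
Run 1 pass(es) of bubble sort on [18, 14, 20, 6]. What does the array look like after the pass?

After pass 1: [14, 18, 6, 20] (2 swaps)
Total swaps: 2


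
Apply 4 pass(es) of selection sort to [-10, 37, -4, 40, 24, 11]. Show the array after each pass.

Pass 1: Select minimum -10 at index 0, swap -> [-10, 37, -4, 40, 24, 11]
Pass 2: Select minimum -4 at index 2, swap -> [-10, -4, 37, 40, 24, 11]
Pass 3: Select minimum 11 at index 5, swap -> [-10, -4, 11, 40, 24, 37]
Pass 4: Select minimum 24 at index 4, swap -> [-10, -4, 11, 24, 40, 37]


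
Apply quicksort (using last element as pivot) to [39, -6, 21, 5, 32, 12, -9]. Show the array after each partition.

Partition 1: pivot=-9 at index 0 -> [-9, -6, 21, 5, 32, 12, 39]
Partition 2: pivot=39 at index 6 -> [-9, -6, 21, 5, 32, 12, 39]
Partition 3: pivot=12 at index 3 -> [-9, -6, 5, 12, 32, 21, 39]
Partition 4: pivot=5 at index 2 -> [-9, -6, 5, 12, 32, 21, 39]
Partition 5: pivot=21 at index 4 -> [-9, -6, 5, 12, 21, 32, 39]


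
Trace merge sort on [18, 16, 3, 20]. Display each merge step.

Divide and conquer:
  Merge [18] + [16] -> [16, 18]
  Merge [3] + [20] -> [3, 20]
  Merge [16, 18] + [3, 20] -> [3, 16, 18, 20]


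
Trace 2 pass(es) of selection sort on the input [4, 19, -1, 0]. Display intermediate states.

Pass 1: Select minimum -1 at index 2, swap -> [-1, 19, 4, 0]
Pass 2: Select minimum 0 at index 3, swap -> [-1, 0, 4, 19]


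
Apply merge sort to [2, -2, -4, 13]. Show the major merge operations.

Divide and conquer:
  Merge [2] + [-2] -> [-2, 2]
  Merge [-4] + [13] -> [-4, 13]
  Merge [-2, 2] + [-4, 13] -> [-4, -2, 2, 13]


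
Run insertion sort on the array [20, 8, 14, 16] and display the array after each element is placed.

First element 20 is already 'sorted'
Insert 8: shifted 1 elements -> [8, 20, 14, 16]
Insert 14: shifted 1 elements -> [8, 14, 20, 16]
Insert 16: shifted 1 elements -> [8, 14, 16, 20]


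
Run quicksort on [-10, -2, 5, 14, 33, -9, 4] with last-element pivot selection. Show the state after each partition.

Partition 1: pivot=4 at index 3 -> [-10, -2, -9, 4, 33, 5, 14]
Partition 2: pivot=-9 at index 1 -> [-10, -9, -2, 4, 33, 5, 14]
Partition 3: pivot=14 at index 5 -> [-10, -9, -2, 4, 5, 14, 33]


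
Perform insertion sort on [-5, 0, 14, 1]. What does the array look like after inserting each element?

First element -5 is already 'sorted'
Insert 0: shifted 0 elements -> [-5, 0, 14, 1]
Insert 14: shifted 0 elements -> [-5, 0, 14, 1]
Insert 1: shifted 1 elements -> [-5, 0, 1, 14]


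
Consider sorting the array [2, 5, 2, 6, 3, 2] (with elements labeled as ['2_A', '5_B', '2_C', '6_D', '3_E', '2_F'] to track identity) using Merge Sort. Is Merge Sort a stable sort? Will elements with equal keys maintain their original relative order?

Trace Merge Sort on the labeled array (the key is the number; the letter only tracks identity):
  Merge [5_B] + [2_C] -> [2_C, 5_B]
  Merge [2_A] + [2_C, 5_B] -> [2_A, 2_C, 5_B]
  Merge [3_E] + [2_F] -> [2_F, 3_E]
  Merge [6_D] + [2_F, 3_E] -> [2_F, 3_E, 6_D]
  Merge [2_A, 2_C, 5_B] + [2_F, 3_E, 6_D] -> [2_A, 2_C, 2_F, 3_E, 5_B, 6_D]
Final order: [2_A, 2_C, 2_F, 3_E, 5_B, 6_D]
Equal keys:
  value 2: originally 2_A, 2_C, 2_F; after sorting 2_A, 2_C, 2_F -> order preserved
All equal keys kept their original relative order. Merge Sort is stable: when the heads of the two halves are equal the merge takes from the left half first.
Answer: Stable


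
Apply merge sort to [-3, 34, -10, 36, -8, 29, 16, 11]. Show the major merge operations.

Divide and conquer:
  Merge [-3] + [34] -> [-3, 34]
  Merge [-10] + [36] -> [-10, 36]
  Merge [-3, 34] + [-10, 36] -> [-10, -3, 34, 36]
  Merge [-8] + [29] -> [-8, 29]
  Merge [16] + [11] -> [11, 16]
  Merge [-8, 29] + [11, 16] -> [-8, 11, 16, 29]
  Merge [-10, -3, 34, 36] + [-8, 11, 16, 29] -> [-10, -8, -3, 11, 16, 29, 34, 36]


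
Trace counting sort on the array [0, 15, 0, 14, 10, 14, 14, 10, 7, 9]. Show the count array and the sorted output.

Count array: [2, 0, 0, 0, 0, 0, 0, 1, 0, 1, 2, 0, 0, 0, 3, 1]
(count[i] = number of elements equal to i)
Cumulative count: [2, 2, 2, 2, 2, 2, 2, 3, 3, 4, 6, 6, 6, 6, 9, 10]
Sorted: [0, 0, 7, 9, 10, 10, 14, 14, 14, 15]


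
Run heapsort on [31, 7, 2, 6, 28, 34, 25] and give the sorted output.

Build heap: [34, 28, 31, 6, 7, 2, 25]
Extract 34: [31, 28, 25, 6, 7, 2, 34]
Extract 31: [28, 7, 25, 6, 2, 31, 34]
Extract 28: [25, 7, 2, 6, 28, 31, 34]
Extract 25: [7, 6, 2, 25, 28, 31, 34]
Extract 7: [6, 2, 7, 25, 28, 31, 34]
Extract 6: [2, 6, 7, 25, 28, 31, 34]


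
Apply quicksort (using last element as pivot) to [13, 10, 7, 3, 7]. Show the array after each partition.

Partition 1: pivot=7 at index 2 -> [7, 3, 7, 10, 13]
Partition 2: pivot=3 at index 0 -> [3, 7, 7, 10, 13]
Partition 3: pivot=13 at index 4 -> [3, 7, 7, 10, 13]


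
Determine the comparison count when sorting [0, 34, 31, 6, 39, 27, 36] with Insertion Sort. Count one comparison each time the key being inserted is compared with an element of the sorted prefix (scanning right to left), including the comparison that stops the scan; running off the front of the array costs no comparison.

Insert 34: 0 <= 34 (stop) = 1 comparison(s) -> [0, 34, 31, 6, 39, 27, 36]
Insert 31: 34 > 31 (shift), 0 <= 31 (stop) = 2 comparison(s) -> [0, 31, 34, 6, 39, 27, 36]
Insert 6: 34 > 6 (shift), 31 > 6 (shift), 0 <= 6 (stop) = 3 comparison(s) -> [0, 6, 31, 34, 39, 27, 36]
Insert 39: 34 <= 39 (stop) = 1 comparison(s) -> [0, 6, 31, 34, 39, 27, 36]
Insert 27: 39 > 27 (shift), 34 > 27 (shift), 31 > 27 (shift), 6 <= 27 (stop) = 4 comparison(s) -> [0, 6, 27, 31, 34, 39, 36]
Insert 36: 39 > 36 (shift), 34 <= 36 (stop) = 2 comparison(s) -> [0, 6, 27, 31, 34, 36, 39]
Total comparisons: 1 + 2 + 3 + 1 + 4 + 2 = 13


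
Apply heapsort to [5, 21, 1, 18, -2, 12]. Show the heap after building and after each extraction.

Build heap: [21, 18, 12, 5, -2, 1]
Extract 21: [18, 5, 12, 1, -2, 21]
Extract 18: [12, 5, -2, 1, 18, 21]
Extract 12: [5, 1, -2, 12, 18, 21]
Extract 5: [1, -2, 5, 12, 18, 21]
Extract 1: [-2, 1, 5, 12, 18, 21]


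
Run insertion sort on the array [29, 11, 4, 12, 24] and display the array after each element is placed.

First element 29 is already 'sorted'
Insert 11: shifted 1 elements -> [11, 29, 4, 12, 24]
Insert 4: shifted 2 elements -> [4, 11, 29, 12, 24]
Insert 12: shifted 1 elements -> [4, 11, 12, 29, 24]
Insert 24: shifted 1 elements -> [4, 11, 12, 24, 29]


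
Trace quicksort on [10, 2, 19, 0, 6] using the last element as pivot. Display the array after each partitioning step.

Partition 1: pivot=6 at index 2 -> [2, 0, 6, 10, 19]
Partition 2: pivot=0 at index 0 -> [0, 2, 6, 10, 19]
Partition 3: pivot=19 at index 4 -> [0, 2, 6, 10, 19]


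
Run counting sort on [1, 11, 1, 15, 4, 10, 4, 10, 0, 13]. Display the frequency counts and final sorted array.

Count array: [1, 2, 0, 0, 2, 0, 0, 0, 0, 0, 2, 1, 0, 1, 0, 1]
(count[i] = number of elements equal to i)
Cumulative count: [1, 3, 3, 3, 5, 5, 5, 5, 5, 5, 7, 8, 8, 9, 9, 10]
Sorted: [0, 1, 1, 4, 4, 10, 10, 11, 13, 15]


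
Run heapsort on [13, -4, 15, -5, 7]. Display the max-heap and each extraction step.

Build heap: [15, 7, 13, -5, -4]
Extract 15: [13, 7, -4, -5, 15]
Extract 13: [7, -5, -4, 13, 15]
Extract 7: [-4, -5, 7, 13, 15]
Extract -4: [-5, -4, 7, 13, 15]


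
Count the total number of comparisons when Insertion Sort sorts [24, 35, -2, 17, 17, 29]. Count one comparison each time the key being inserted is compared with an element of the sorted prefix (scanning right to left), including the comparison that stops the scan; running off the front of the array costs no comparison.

Insert 35: 24 <= 35 (stop) = 1 comparison(s) -> [24, 35, -2, 17, 17, 29]
Insert -2: 35 > -2 (shift), 24 > -2 (shift), reached front = 2 comparison(s) -> [-2, 24, 35, 17, 17, 29]
Insert 17: 35 > 17 (shift), 24 > 17 (shift), -2 <= 17 (stop) = 3 comparison(s) -> [-2, 17, 24, 35, 17, 29]
Insert 17: 35 > 17 (shift), 24 > 17 (shift), 17 <= 17 (stop) = 3 comparison(s) -> [-2, 17, 17, 24, 35, 29]
Insert 29: 35 > 29 (shift), 24 <= 29 (stop) = 2 comparison(s) -> [-2, 17, 17, 24, 29, 35]
Total comparisons: 1 + 2 + 3 + 3 + 2 = 11


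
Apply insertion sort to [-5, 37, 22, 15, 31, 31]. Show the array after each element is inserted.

First element -5 is already 'sorted'
Insert 37: shifted 0 elements -> [-5, 37, 22, 15, 31, 31]
Insert 22: shifted 1 elements -> [-5, 22, 37, 15, 31, 31]
Insert 15: shifted 2 elements -> [-5, 15, 22, 37, 31, 31]
Insert 31: shifted 1 elements -> [-5, 15, 22, 31, 37, 31]
Insert 31: shifted 1 elements -> [-5, 15, 22, 31, 31, 37]


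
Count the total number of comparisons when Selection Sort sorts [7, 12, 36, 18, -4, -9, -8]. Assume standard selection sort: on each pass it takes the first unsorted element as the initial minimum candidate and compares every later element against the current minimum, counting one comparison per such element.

Pass 1: scan indices 1..6 for the minimum = 6 comparison(s); min is -9, place at index 0 -> [-9, 12, 36, 18, -4, 7, -8]
Pass 2: scan indices 2..6 for the minimum = 5 comparison(s); min is -8, place at index 1 -> [-9, -8, 36, 18, -4, 7, 12]
Pass 3: scan indices 3..6 for the minimum = 4 comparison(s); min is -4, place at index 2 -> [-9, -8, -4, 18, 36, 7, 12]
Pass 4: scan indices 4..6 for the minimum = 3 comparison(s); min is 7, place at index 3 -> [-9, -8, -4, 7, 36, 18, 12]
Pass 5: scan indices 5..6 for the minimum = 2 comparison(s); min is 12, place at index 4 -> [-9, -8, -4, 7, 12, 18, 36]
Pass 6: scan indices 6..6 for the minimum = 1 comparison(s); min is 18, place at index 5 -> [-9, -8, -4, 7, 12, 18, 36]
Selection sort always scans the whole unsorted suffix, so the count is (n-1) + (n-2) + ... + 1 = n(n-1)/2 = 7*6/2 = 21 regardless of the input order.
Total comparisons: 6 + 5 + 4 + 3 + 2 + 1 = 21


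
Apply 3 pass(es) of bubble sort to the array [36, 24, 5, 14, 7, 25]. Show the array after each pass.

After pass 1: [24, 5, 14, 7, 25, 36] (5 swaps)
After pass 2: [5, 14, 7, 24, 25, 36] (3 swaps)
After pass 3: [5, 7, 14, 24, 25, 36] (1 swaps)
Total swaps: 9


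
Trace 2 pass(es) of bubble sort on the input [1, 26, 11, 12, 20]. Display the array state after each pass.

After pass 1: [1, 11, 12, 20, 26] (3 swaps)
After pass 2: [1, 11, 12, 20, 26] (0 swaps)
Total swaps: 3
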